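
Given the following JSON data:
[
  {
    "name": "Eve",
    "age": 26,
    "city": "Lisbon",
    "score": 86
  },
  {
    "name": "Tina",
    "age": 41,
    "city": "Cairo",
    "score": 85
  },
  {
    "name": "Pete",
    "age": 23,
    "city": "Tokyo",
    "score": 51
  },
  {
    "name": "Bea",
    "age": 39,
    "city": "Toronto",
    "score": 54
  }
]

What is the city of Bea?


Looking up record where name = Bea
Record index: 3
Field 'city' = Toronto

ANSWER: Toronto


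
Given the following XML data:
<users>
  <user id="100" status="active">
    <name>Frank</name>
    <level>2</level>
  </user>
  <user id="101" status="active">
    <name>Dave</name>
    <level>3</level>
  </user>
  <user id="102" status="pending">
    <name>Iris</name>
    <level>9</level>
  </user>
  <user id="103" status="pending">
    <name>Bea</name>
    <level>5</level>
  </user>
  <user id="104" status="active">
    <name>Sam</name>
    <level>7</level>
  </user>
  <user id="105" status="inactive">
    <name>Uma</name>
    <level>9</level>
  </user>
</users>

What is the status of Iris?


Finding user with name = Iris
user id="102" status="pending"

ANSWER: pending


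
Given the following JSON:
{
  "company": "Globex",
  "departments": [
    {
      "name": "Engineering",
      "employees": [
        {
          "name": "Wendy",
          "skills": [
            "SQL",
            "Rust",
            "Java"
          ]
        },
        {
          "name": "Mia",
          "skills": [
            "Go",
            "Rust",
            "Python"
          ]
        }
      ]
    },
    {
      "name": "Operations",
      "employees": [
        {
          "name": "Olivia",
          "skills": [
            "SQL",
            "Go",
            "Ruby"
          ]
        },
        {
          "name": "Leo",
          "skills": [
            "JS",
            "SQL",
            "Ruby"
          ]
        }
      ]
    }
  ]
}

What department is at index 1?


Path: departments[1].name
Value: Operations

ANSWER: Operations


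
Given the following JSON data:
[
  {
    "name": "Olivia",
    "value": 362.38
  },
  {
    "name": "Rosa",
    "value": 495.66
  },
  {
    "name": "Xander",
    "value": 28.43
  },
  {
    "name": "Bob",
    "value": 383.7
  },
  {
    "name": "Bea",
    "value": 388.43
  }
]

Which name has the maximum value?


Comparing values:
  Olivia: 362.38
  Rosa: 495.66
  Xander: 28.43
  Bob: 383.7
  Bea: 388.43
Maximum: Rosa (495.66)

ANSWER: Rosa


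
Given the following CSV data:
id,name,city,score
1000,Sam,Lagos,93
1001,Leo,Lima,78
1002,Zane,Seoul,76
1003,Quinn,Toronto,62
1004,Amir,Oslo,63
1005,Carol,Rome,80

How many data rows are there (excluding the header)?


Counting rows (excluding header):
Header: id,name,city,score
Data rows: 6

ANSWER: 6


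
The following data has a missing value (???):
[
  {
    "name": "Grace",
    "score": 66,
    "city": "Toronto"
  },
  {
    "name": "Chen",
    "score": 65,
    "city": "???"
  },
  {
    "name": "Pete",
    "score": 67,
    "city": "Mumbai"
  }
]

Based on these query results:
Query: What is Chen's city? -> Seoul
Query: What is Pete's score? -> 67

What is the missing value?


The missing value is Chen's city
From query: Chen's city = Seoul

ANSWER: Seoul


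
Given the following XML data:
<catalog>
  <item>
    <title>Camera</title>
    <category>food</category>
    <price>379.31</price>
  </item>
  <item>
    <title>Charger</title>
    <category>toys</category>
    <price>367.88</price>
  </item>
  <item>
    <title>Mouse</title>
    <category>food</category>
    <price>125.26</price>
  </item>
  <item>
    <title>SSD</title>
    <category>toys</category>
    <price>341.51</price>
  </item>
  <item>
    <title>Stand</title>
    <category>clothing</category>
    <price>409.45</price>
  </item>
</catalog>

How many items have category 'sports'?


Scanning <item> elements for <category>sports</category>:
Count: 0

ANSWER: 0


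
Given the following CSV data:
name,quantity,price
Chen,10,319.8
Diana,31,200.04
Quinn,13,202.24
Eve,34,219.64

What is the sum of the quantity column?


Values in 'quantity' column:
  Row 1: 10
  Row 2: 31
  Row 3: 13
  Row 4: 34
Sum = 10 + 31 + 13 + 34 = 88

ANSWER: 88


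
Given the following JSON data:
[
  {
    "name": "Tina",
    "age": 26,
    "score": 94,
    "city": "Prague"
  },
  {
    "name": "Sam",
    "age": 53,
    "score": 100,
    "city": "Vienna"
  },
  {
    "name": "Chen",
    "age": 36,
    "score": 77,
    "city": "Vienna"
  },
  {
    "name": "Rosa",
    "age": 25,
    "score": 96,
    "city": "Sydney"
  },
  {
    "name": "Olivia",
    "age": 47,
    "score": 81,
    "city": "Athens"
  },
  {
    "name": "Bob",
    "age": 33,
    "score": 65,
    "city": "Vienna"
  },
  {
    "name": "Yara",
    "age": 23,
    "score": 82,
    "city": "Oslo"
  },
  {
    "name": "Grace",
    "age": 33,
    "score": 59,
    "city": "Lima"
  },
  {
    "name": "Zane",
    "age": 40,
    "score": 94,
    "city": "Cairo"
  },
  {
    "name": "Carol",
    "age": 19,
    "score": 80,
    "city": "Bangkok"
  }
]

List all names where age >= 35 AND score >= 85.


Checking both conditions:
  Tina (age=26, score=94) -> no
  Sam (age=53, score=100) -> YES
  Chen (age=36, score=77) -> no
  Rosa (age=25, score=96) -> no
  Olivia (age=47, score=81) -> no
  Bob (age=33, score=65) -> no
  Yara (age=23, score=82) -> no
  Grace (age=33, score=59) -> no
  Zane (age=40, score=94) -> YES
  Carol (age=19, score=80) -> no


ANSWER: Sam, Zane


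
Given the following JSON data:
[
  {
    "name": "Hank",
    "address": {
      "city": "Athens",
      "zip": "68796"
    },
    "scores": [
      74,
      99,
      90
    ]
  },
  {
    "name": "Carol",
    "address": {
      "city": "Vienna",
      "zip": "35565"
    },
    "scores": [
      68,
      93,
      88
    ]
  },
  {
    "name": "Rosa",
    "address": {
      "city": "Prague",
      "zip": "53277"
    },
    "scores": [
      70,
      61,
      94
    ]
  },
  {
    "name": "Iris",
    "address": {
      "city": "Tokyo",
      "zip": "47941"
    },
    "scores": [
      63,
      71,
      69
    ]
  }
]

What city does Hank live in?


Path: records[0].address.city
Value: Athens

ANSWER: Athens


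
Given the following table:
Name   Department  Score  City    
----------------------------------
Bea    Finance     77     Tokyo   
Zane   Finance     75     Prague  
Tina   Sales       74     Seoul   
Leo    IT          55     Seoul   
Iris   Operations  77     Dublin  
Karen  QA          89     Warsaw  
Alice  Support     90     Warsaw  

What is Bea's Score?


Row 1: Bea
Score = 77

ANSWER: 77


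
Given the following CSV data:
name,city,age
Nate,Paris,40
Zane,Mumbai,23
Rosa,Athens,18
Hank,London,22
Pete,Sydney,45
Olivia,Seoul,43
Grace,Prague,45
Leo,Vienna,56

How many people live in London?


Scanning city column for 'London':
  Row 4: Hank -> MATCH
Total matches: 1

ANSWER: 1


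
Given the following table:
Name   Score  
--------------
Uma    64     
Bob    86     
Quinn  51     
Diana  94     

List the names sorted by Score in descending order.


Sorting by Score (descending):
  Diana: 94
  Bob: 86
  Uma: 64
  Quinn: 51


ANSWER: Diana, Bob, Uma, Quinn


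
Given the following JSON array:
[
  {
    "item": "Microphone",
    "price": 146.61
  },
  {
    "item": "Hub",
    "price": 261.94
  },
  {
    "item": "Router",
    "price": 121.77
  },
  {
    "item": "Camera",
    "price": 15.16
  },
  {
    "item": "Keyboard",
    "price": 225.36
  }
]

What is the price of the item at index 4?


Array index 4 -> Keyboard
price = 225.36

ANSWER: 225.36


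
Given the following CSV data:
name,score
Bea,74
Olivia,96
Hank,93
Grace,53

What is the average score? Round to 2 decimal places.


Scores: 74, 96, 93, 53
Sum = 316
Count = 4
Average = 316 / 4 = 79.00

ANSWER: 79.00


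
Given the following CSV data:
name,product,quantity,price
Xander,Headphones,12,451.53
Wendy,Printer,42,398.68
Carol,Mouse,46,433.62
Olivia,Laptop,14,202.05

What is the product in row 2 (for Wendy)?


Row 2: Wendy
Column 'product' = Printer

ANSWER: Printer


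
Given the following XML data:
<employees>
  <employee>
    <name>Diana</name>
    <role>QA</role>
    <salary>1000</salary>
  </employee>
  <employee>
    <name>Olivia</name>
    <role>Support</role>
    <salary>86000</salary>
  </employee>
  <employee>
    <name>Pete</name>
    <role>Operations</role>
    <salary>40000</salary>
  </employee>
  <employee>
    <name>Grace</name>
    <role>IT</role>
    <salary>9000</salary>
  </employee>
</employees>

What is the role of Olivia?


Searching for <employee> with <name>Olivia</name>
Found at position 2
<role>Support</role>

ANSWER: Support


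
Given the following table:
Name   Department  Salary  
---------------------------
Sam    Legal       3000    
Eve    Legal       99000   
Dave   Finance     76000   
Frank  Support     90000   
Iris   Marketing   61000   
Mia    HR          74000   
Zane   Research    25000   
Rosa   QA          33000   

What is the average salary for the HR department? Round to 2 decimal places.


HR department members:
  Mia: 74000
Sum = 74000
Count = 1
Average = 74000 / 1 = 74000.00

ANSWER: 74000.00


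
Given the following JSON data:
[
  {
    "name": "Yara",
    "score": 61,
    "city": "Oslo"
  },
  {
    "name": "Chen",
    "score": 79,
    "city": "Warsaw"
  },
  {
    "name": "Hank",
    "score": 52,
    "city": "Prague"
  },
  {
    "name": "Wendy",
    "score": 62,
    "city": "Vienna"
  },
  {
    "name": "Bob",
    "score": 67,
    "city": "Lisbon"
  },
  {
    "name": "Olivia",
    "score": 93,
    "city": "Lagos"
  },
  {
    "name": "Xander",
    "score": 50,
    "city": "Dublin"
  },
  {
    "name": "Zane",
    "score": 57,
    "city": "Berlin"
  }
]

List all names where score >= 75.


Filtering records where score >= 75:
  Yara (score=61) -> no
  Chen (score=79) -> YES
  Hank (score=52) -> no
  Wendy (score=62) -> no
  Bob (score=67) -> no
  Olivia (score=93) -> YES
  Xander (score=50) -> no
  Zane (score=57) -> no


ANSWER: Chen, Olivia


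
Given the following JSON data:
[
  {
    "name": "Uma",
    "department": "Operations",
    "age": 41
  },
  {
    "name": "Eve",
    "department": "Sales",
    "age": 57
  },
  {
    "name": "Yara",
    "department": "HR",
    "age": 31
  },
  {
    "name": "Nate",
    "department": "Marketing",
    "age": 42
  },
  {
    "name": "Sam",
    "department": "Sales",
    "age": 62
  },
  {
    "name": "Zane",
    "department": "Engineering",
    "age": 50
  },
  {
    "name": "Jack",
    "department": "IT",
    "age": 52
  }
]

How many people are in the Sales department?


Scanning records for department = Sales
  Record 1: Eve
  Record 4: Sam
Count: 2

ANSWER: 2


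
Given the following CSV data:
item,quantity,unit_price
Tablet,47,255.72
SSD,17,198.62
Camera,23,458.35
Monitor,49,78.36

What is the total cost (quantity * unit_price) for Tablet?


Row: Tablet
quantity = 47
unit_price = 255.72
total = 47 * 255.72 = 12018.84

ANSWER: 12018.84


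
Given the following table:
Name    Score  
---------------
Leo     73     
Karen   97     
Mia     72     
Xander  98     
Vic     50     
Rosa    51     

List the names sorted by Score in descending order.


Sorting by Score (descending):
  Xander: 98
  Karen: 97
  Leo: 73
  Mia: 72
  Rosa: 51
  Vic: 50


ANSWER: Xander, Karen, Leo, Mia, Rosa, Vic


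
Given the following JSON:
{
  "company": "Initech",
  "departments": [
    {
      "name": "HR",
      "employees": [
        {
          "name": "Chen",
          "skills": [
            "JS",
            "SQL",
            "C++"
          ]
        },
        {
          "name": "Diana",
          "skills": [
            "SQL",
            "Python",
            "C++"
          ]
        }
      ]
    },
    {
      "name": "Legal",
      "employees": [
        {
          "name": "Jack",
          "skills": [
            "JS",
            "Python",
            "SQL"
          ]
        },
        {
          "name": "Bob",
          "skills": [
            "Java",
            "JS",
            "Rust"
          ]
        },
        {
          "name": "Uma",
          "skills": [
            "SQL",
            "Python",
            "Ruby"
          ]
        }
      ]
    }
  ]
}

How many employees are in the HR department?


Path: departments[0].employees
Count: 2

ANSWER: 2


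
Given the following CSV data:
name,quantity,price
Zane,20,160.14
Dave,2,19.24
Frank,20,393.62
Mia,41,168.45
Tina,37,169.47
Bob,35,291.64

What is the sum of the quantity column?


Values in 'quantity' column:
  Row 1: 20
  Row 2: 2
  Row 3: 20
  Row 4: 41
  Row 5: 37
  Row 6: 35
Sum = 20 + 2 + 20 + 41 + 37 + 35 = 155

ANSWER: 155


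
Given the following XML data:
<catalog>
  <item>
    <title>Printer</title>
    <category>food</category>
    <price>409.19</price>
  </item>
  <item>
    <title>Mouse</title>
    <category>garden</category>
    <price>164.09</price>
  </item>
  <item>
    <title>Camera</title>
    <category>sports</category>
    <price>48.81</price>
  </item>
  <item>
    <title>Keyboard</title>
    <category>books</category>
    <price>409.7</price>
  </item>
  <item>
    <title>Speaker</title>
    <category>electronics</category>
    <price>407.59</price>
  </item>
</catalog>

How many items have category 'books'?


Scanning <item> elements for <category>books</category>:
  Item 4: Keyboard -> MATCH
Count: 1

ANSWER: 1


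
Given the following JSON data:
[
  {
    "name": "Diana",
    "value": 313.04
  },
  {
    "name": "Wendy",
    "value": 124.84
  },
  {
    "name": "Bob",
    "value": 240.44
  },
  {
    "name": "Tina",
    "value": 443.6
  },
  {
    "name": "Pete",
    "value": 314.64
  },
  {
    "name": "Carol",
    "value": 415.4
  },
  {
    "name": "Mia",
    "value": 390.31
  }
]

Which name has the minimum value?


Comparing values:
  Diana: 313.04
  Wendy: 124.84
  Bob: 240.44
  Tina: 443.6
  Pete: 314.64
  Carol: 415.4
  Mia: 390.31
Minimum: Wendy (124.84)

ANSWER: Wendy


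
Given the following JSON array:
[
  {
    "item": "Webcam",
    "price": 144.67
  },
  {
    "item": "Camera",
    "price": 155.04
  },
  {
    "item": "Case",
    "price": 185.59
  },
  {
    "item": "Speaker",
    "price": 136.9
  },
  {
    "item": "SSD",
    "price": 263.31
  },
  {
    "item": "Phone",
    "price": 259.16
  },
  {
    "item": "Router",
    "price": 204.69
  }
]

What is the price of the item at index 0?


Array index 0 -> Webcam
price = 144.67

ANSWER: 144.67


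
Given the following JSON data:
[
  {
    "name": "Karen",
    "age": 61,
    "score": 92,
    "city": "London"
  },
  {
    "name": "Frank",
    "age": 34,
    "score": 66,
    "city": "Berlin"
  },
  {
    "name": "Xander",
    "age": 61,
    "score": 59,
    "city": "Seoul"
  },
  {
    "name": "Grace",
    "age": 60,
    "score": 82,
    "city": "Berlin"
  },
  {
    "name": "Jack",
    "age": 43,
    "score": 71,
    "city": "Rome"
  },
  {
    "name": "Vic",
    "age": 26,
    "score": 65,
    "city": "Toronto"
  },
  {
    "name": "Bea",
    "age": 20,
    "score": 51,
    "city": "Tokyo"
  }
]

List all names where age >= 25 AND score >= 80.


Checking both conditions:
  Karen (age=61, score=92) -> YES
  Frank (age=34, score=66) -> no
  Xander (age=61, score=59) -> no
  Grace (age=60, score=82) -> YES
  Jack (age=43, score=71) -> no
  Vic (age=26, score=65) -> no
  Bea (age=20, score=51) -> no


ANSWER: Karen, Grace


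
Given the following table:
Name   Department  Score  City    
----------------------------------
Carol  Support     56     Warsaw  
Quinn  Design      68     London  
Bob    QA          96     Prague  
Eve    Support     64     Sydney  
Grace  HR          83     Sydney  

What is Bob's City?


Row 3: Bob
City = Prague

ANSWER: Prague


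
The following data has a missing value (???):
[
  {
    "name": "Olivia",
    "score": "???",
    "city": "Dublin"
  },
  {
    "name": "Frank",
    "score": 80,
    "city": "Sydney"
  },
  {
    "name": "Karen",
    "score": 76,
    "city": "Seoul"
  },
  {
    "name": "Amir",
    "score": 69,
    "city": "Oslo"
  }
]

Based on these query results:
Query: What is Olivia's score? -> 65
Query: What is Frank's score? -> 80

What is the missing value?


The missing value is Olivia's score
From query: Olivia's score = 65

ANSWER: 65


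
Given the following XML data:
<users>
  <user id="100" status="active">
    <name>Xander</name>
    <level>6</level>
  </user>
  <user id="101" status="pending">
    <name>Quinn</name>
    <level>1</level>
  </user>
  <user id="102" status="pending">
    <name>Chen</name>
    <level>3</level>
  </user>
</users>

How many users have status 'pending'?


Counting users with status='pending':
  Quinn (id=101) -> MATCH
  Chen (id=102) -> MATCH
Count: 2

ANSWER: 2


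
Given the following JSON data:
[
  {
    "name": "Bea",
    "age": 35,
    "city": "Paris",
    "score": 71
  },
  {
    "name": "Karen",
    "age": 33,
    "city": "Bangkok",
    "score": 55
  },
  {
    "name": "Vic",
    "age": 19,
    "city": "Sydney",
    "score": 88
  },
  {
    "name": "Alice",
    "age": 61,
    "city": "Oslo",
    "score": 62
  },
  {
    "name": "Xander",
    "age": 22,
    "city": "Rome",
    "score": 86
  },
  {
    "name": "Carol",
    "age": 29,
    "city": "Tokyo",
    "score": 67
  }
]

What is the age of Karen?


Looking up record where name = Karen
Record index: 1
Field 'age' = 33

ANSWER: 33


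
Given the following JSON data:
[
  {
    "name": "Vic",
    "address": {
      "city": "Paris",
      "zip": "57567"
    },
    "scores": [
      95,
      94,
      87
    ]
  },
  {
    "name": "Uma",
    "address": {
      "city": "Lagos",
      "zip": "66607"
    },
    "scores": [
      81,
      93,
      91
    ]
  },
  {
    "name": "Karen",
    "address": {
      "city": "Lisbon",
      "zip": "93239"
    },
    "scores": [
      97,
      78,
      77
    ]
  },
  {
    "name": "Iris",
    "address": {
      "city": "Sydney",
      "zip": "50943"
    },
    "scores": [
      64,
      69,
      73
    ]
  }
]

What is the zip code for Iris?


Path: records[3].address.zip
Value: 50943

ANSWER: 50943


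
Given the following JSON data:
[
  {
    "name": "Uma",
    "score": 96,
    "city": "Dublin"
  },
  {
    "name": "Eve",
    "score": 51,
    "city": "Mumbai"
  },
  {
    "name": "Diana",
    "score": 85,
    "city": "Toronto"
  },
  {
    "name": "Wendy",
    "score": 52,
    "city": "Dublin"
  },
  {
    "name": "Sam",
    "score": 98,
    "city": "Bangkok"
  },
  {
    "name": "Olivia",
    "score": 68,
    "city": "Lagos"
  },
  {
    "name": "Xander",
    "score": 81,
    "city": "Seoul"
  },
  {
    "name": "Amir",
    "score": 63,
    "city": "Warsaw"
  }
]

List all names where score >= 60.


Filtering records where score >= 60:
  Uma (score=96) -> YES
  Eve (score=51) -> no
  Diana (score=85) -> YES
  Wendy (score=52) -> no
  Sam (score=98) -> YES
  Olivia (score=68) -> YES
  Xander (score=81) -> YES
  Amir (score=63) -> YES


ANSWER: Uma, Diana, Sam, Olivia, Xander, Amir


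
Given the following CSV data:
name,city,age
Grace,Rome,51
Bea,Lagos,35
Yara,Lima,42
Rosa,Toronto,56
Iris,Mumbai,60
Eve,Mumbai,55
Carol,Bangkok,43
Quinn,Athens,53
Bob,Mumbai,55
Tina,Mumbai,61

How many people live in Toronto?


Scanning city column for 'Toronto':
  Row 4: Rosa -> MATCH
Total matches: 1

ANSWER: 1


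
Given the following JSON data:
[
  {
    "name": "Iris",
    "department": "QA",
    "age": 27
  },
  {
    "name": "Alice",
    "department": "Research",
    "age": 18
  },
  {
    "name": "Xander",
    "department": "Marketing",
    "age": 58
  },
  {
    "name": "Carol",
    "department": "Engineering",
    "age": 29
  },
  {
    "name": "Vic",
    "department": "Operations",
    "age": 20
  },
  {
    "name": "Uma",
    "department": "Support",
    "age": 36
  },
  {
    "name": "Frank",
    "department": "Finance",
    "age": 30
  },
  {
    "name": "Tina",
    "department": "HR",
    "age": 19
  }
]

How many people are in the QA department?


Scanning records for department = QA
  Record 0: Iris
Count: 1

ANSWER: 1


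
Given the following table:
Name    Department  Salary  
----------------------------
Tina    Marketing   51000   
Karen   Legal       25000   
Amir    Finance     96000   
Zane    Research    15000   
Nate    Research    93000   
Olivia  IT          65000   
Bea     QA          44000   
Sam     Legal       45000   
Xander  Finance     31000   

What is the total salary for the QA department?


QA department members:
  Bea: 44000
Total = 44000 = 44000

ANSWER: 44000


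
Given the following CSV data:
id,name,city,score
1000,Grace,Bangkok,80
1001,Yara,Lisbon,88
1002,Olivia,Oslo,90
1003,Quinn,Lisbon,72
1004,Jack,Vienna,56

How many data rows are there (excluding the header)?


Counting rows (excluding header):
Header: id,name,city,score
Data rows: 5

ANSWER: 5


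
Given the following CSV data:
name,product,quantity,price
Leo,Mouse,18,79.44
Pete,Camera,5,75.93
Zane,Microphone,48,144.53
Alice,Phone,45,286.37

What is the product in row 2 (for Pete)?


Row 2: Pete
Column 'product' = Camera

ANSWER: Camera


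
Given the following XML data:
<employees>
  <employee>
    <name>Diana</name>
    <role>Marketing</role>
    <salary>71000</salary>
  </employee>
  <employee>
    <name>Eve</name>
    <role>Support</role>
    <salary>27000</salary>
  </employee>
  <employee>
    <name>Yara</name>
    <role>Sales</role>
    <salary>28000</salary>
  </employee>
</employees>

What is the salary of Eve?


Searching for <employee> with <name>Eve</name>
Found at position 2
<salary>27000</salary>

ANSWER: 27000


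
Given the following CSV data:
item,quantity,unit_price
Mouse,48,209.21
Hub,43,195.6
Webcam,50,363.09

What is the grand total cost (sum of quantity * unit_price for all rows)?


Computing row totals:
  Mouse: 48 * 209.21 = 10042.08
  Hub: 43 * 195.6 = 8410.8
  Webcam: 50 * 363.09 = 18154.5
Grand total = 10042.08 + 8410.8 + 18154.5 = 36607.38

ANSWER: 36607.38


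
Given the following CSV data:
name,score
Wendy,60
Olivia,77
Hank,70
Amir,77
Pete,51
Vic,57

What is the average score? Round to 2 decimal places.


Scores: 60, 77, 70, 77, 51, 57
Sum = 392
Count = 6
Average = 392 / 6 = 65.33

ANSWER: 65.33


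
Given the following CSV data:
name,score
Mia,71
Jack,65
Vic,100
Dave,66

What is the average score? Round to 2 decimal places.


Scores: 71, 65, 100, 66
Sum = 302
Count = 4
Average = 302 / 4 = 75.50

ANSWER: 75.50


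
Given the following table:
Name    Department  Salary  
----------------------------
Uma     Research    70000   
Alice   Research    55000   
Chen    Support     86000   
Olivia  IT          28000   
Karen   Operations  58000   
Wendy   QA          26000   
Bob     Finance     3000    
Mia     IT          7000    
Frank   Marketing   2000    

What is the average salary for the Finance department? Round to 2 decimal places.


Finance department members:
  Bob: 3000
Sum = 3000
Count = 1
Average = 3000 / 1 = 3000.00

ANSWER: 3000.00


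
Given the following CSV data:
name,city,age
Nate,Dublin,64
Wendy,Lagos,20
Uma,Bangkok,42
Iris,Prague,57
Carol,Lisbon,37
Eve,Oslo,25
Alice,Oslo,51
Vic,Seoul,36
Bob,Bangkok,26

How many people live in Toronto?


Scanning city column for 'Toronto':
Total matches: 0

ANSWER: 0


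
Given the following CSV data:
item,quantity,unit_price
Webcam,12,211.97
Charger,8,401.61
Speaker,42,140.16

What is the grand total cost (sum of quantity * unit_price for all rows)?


Computing row totals:
  Webcam: 12 * 211.97 = 2543.64
  Charger: 8 * 401.61 = 3212.88
  Speaker: 42 * 140.16 = 5886.72
Grand total = 2543.64 + 3212.88 + 5886.72 = 11643.24

ANSWER: 11643.24


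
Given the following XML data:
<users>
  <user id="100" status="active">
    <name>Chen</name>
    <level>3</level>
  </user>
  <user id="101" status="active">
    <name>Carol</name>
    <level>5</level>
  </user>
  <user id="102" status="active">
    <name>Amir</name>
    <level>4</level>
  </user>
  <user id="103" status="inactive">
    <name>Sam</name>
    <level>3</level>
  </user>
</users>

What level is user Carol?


Finding user: Carol
<level>5</level>

ANSWER: 5


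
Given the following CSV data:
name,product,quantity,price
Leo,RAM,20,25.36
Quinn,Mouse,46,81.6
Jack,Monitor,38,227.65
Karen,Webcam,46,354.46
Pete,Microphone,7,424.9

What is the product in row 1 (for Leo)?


Row 1: Leo
Column 'product' = RAM

ANSWER: RAM


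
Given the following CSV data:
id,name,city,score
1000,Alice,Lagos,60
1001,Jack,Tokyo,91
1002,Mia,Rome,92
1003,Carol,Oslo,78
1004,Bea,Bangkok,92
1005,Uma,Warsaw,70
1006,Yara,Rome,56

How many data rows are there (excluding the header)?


Counting rows (excluding header):
Header: id,name,city,score
Data rows: 7

ANSWER: 7


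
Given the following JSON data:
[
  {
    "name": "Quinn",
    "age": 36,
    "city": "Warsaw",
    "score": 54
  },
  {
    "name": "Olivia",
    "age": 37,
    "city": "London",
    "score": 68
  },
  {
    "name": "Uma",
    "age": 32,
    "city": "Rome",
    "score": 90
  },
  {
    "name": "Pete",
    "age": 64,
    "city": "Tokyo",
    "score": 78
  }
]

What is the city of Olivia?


Looking up record where name = Olivia
Record index: 1
Field 'city' = London

ANSWER: London


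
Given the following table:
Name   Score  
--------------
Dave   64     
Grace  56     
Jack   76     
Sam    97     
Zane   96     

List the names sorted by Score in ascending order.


Sorting by Score (ascending):
  Grace: 56
  Dave: 64
  Jack: 76
  Zane: 96
  Sam: 97


ANSWER: Grace, Dave, Jack, Zane, Sam


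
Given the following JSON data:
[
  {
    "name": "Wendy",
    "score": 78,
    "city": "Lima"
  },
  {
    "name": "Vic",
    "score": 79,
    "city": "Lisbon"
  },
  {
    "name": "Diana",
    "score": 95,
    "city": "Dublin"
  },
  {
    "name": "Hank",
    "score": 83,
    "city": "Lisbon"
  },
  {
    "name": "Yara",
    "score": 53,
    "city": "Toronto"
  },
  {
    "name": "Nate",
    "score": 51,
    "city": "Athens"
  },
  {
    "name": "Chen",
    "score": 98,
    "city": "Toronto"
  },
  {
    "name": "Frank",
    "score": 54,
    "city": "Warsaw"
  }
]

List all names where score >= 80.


Filtering records where score >= 80:
  Wendy (score=78) -> no
  Vic (score=79) -> no
  Diana (score=95) -> YES
  Hank (score=83) -> YES
  Yara (score=53) -> no
  Nate (score=51) -> no
  Chen (score=98) -> YES
  Frank (score=54) -> no


ANSWER: Diana, Hank, Chen


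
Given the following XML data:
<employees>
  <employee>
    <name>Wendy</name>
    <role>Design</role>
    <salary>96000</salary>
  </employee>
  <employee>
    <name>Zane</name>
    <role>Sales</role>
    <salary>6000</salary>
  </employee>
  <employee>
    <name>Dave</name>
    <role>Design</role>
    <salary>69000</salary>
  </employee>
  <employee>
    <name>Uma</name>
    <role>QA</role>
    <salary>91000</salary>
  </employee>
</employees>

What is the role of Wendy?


Searching for <employee> with <name>Wendy</name>
Found at position 1
<role>Design</role>

ANSWER: Design


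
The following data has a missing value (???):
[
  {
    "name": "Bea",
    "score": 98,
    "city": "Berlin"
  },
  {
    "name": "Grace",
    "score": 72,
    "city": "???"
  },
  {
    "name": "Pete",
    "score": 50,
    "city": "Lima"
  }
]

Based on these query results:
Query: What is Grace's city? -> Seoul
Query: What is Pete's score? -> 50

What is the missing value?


The missing value is Grace's city
From query: Grace's city = Seoul

ANSWER: Seoul


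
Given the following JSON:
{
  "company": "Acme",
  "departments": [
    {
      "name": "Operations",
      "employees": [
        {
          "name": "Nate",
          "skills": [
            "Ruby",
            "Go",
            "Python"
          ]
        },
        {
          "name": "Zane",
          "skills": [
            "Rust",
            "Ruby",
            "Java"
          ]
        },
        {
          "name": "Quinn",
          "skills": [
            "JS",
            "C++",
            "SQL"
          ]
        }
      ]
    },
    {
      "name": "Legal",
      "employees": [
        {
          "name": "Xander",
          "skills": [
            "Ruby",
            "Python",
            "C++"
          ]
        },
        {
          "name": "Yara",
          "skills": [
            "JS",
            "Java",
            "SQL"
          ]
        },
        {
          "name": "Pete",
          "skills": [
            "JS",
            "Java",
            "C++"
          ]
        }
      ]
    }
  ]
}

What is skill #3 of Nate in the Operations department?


Path: departments[0].employees[0].skills[2]
Value: Python

ANSWER: Python


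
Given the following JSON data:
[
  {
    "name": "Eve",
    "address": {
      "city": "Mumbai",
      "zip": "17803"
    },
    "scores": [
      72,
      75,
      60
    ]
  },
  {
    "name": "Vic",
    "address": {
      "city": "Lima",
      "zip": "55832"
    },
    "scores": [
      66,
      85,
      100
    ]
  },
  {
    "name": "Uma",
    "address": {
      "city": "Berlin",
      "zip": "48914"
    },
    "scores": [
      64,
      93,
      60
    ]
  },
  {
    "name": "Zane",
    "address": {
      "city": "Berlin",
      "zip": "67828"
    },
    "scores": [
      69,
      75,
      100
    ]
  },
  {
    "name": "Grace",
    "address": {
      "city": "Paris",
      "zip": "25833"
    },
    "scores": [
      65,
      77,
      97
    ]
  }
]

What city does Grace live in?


Path: records[4].address.city
Value: Paris

ANSWER: Paris


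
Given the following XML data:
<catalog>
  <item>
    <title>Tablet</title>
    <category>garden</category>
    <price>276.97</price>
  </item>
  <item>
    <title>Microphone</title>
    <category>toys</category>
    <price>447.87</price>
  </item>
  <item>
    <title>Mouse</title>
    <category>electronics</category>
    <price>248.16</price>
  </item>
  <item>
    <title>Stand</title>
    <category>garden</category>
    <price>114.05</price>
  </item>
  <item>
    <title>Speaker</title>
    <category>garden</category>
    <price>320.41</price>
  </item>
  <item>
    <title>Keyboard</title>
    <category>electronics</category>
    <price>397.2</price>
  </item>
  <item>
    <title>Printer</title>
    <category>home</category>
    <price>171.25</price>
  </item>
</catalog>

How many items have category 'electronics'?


Scanning <item> elements for <category>electronics</category>:
  Item 3: Mouse -> MATCH
  Item 6: Keyboard -> MATCH
Count: 2

ANSWER: 2


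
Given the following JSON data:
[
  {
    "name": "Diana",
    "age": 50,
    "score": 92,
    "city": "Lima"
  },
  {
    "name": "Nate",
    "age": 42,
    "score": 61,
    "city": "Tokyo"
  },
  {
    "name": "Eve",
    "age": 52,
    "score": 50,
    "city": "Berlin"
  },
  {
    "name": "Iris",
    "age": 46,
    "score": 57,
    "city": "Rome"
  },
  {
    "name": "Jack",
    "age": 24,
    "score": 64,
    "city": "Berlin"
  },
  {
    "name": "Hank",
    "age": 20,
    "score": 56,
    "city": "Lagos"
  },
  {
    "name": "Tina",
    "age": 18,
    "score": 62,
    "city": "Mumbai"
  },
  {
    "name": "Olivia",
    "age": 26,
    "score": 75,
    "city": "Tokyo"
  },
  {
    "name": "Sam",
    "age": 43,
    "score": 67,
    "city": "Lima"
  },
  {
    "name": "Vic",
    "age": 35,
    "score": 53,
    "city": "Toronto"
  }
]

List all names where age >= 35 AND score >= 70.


Checking both conditions:
  Diana (age=50, score=92) -> YES
  Nate (age=42, score=61) -> no
  Eve (age=52, score=50) -> no
  Iris (age=46, score=57) -> no
  Jack (age=24, score=64) -> no
  Hank (age=20, score=56) -> no
  Tina (age=18, score=62) -> no
  Olivia (age=26, score=75) -> no
  Sam (age=43, score=67) -> no
  Vic (age=35, score=53) -> no


ANSWER: Diana


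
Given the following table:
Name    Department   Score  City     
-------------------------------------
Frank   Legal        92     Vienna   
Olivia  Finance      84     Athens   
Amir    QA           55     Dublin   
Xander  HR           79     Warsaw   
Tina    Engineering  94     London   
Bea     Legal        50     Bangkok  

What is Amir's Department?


Row 3: Amir
Department = QA

ANSWER: QA


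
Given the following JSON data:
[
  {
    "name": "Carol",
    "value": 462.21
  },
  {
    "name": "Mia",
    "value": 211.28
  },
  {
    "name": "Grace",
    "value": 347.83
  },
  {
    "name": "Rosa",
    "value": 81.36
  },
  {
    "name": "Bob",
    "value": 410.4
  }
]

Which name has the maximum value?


Comparing values:
  Carol: 462.21
  Mia: 211.28
  Grace: 347.83
  Rosa: 81.36
  Bob: 410.4
Maximum: Carol (462.21)

ANSWER: Carol


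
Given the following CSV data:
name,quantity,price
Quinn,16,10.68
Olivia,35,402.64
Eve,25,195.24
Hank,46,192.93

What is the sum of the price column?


Values in 'price' column:
  Row 1: 10.68
  Row 2: 402.64
  Row 3: 195.24
  Row 4: 192.93
Sum = 10.68 + 402.64 + 195.24 + 192.93 = 801.49

ANSWER: 801.49


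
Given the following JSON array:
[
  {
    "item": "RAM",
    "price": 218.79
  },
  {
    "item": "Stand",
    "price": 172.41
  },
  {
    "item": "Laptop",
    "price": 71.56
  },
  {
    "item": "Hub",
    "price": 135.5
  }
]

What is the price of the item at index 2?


Array index 2 -> Laptop
price = 71.56

ANSWER: 71.56


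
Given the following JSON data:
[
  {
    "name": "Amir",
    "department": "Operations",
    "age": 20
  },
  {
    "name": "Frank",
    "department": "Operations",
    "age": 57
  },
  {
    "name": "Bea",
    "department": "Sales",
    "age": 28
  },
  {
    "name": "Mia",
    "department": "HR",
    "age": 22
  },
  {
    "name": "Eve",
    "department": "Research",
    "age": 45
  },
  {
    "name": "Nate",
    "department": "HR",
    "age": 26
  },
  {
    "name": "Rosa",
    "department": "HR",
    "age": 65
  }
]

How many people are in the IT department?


Scanning records for department = IT
  No matches found
Count: 0

ANSWER: 0


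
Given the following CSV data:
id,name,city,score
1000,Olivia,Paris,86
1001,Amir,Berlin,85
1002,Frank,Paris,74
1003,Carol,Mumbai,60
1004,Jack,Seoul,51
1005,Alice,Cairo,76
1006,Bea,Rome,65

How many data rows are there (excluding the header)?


Counting rows (excluding header):
Header: id,name,city,score
Data rows: 7

ANSWER: 7


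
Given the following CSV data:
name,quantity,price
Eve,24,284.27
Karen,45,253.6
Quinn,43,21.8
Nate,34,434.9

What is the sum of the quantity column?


Values in 'quantity' column:
  Row 1: 24
  Row 2: 45
  Row 3: 43
  Row 4: 34
Sum = 24 + 45 + 43 + 34 = 146

ANSWER: 146


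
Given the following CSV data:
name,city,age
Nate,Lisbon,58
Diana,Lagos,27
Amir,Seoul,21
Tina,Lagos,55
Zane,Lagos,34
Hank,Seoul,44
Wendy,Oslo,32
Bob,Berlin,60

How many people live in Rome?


Scanning city column for 'Rome':
Total matches: 0

ANSWER: 0


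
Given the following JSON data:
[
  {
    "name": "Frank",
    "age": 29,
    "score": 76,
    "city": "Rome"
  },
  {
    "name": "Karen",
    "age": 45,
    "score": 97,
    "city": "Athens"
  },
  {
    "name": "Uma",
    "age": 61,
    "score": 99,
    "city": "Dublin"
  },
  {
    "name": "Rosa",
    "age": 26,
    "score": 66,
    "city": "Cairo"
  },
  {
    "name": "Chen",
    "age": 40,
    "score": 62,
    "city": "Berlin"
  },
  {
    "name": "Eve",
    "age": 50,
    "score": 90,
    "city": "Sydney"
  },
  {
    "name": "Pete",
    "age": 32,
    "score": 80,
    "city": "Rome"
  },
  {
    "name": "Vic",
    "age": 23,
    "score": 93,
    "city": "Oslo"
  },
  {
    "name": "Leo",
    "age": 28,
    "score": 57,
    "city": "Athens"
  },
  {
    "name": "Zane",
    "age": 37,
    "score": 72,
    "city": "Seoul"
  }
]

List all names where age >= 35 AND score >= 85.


Checking both conditions:
  Frank (age=29, score=76) -> no
  Karen (age=45, score=97) -> YES
  Uma (age=61, score=99) -> YES
  Rosa (age=26, score=66) -> no
  Chen (age=40, score=62) -> no
  Eve (age=50, score=90) -> YES
  Pete (age=32, score=80) -> no
  Vic (age=23, score=93) -> no
  Leo (age=28, score=57) -> no
  Zane (age=37, score=72) -> no


ANSWER: Karen, Uma, Eve


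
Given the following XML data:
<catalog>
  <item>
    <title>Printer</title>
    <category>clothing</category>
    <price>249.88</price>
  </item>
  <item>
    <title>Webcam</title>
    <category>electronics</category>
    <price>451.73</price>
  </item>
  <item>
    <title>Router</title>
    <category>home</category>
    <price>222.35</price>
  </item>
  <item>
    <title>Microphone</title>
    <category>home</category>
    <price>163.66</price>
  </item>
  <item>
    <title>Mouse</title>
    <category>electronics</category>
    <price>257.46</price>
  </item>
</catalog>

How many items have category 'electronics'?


Scanning <item> elements for <category>electronics</category>:
  Item 2: Webcam -> MATCH
  Item 5: Mouse -> MATCH
Count: 2

ANSWER: 2


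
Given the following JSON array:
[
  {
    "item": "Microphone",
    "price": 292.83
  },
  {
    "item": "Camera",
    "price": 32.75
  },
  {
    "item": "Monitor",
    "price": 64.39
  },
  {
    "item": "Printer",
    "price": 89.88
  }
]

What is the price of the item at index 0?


Array index 0 -> Microphone
price = 292.83

ANSWER: 292.83


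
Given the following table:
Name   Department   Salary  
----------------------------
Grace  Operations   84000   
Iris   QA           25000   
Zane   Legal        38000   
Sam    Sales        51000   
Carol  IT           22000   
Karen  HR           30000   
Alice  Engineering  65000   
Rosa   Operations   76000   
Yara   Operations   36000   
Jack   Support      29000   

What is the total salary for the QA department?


QA department members:
  Iris: 25000
Total = 25000 = 25000

ANSWER: 25000


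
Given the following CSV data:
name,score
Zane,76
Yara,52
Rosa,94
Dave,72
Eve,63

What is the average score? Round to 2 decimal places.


Scores: 76, 52, 94, 72, 63
Sum = 357
Count = 5
Average = 357 / 5 = 71.40

ANSWER: 71.40


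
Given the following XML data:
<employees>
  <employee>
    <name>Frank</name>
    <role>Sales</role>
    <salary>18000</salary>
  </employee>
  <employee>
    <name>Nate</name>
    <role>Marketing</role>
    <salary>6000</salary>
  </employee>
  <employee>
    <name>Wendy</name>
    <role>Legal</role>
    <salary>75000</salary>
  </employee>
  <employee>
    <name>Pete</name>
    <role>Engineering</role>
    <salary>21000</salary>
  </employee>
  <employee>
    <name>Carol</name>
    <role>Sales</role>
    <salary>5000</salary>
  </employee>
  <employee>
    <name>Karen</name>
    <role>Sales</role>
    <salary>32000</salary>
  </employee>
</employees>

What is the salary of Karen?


Searching for <employee> with <name>Karen</name>
Found at position 6
<salary>32000</salary>

ANSWER: 32000


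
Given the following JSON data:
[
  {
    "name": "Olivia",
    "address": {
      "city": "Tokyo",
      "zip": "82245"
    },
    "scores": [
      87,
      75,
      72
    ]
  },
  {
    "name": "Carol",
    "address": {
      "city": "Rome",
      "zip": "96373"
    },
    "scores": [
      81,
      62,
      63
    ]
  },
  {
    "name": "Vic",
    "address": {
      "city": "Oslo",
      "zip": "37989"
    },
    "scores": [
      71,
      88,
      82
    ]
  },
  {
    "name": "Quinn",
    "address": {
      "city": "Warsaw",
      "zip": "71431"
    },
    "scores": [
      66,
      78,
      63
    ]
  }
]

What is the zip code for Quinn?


Path: records[3].address.zip
Value: 71431

ANSWER: 71431


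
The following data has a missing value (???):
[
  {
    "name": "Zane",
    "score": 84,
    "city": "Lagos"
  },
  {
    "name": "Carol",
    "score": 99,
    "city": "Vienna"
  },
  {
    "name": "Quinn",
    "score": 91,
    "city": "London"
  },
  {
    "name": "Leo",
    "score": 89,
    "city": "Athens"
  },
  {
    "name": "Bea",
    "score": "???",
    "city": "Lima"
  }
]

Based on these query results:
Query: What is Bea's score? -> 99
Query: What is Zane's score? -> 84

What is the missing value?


The missing value is Bea's score
From query: Bea's score = 99

ANSWER: 99
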